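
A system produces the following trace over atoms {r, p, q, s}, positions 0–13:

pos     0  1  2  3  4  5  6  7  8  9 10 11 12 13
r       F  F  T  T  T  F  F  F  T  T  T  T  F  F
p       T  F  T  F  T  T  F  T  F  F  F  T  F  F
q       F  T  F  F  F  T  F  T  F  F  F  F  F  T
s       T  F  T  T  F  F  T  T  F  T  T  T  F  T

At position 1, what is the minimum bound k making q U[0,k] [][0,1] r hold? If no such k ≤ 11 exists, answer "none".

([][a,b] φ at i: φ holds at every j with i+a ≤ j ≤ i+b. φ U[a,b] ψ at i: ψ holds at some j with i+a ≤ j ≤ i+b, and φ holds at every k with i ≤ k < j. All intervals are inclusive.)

Need earliest j ≥ 1 with [][0,1] r, and q at every k in [1,j-1].
  j=1: rhs fails.
  j=2: rhs holds; lhs holds on [1,1]. k = 1.

1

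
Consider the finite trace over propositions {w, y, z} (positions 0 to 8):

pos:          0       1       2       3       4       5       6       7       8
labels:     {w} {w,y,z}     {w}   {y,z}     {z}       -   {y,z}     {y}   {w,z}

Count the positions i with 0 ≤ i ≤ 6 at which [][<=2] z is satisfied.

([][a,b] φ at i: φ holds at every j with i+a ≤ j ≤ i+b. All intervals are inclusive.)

Evaluate at each i in [0,6]:
  i=0: ✗ (fails at j=0)
  i=1: ✗ (fails at j=2)
  i=2: ✗ (fails at j=2)
  i=3: ✗ (fails at j=5)
  i=4: ✗ (fails at j=5)
  i=5: ✗ (fails at j=5)
  i=6: ✗ (fails at j=7)
Positions where it holds: {} → 0.

0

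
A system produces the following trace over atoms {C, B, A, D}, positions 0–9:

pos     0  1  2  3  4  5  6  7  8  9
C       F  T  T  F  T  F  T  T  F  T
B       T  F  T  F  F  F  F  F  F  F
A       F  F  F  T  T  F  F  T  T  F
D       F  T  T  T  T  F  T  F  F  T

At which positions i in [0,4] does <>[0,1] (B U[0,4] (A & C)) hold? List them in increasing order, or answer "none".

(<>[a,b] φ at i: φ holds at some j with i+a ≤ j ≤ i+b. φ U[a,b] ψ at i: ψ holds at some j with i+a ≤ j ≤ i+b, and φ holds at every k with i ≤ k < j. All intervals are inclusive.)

3, 4

Evaluate at each i in [0,4]:
  i=0: ✗ (none in [0,1])
  i=1: ✗ (none in [1,2])
  i=2: ✗ (none in [2,3])
  i=3: ✓ (witness j=4)
  i=4: ✓ (witness j=4)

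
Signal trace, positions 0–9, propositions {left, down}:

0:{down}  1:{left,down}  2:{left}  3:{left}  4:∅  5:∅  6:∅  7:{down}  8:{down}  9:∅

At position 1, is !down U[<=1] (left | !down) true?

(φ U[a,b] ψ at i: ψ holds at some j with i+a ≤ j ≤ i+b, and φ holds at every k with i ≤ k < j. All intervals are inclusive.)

Need some j in [1,2] with (left | !down), and !down at every k in [1,j-1].
  j=1: (left | !down) holds; no prefix to check → satisfied.

Holds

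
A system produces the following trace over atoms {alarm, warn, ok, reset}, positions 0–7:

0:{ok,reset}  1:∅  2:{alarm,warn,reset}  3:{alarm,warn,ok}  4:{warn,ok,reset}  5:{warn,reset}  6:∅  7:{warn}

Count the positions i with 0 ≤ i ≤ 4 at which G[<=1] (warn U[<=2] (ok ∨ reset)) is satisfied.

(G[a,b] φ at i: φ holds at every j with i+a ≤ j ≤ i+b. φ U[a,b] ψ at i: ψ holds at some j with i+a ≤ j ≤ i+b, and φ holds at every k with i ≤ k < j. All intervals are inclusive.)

3

Evaluate at each i in [0,4]:
  i=0: ✗ (fails at j=1)
  i=1: ✗ (fails at j=1)
  i=2: ✓ (all of [2,3])
  i=3: ✓ (all of [3,4])
  i=4: ✓ (all of [4,5])
Positions where it holds: {2, 3, 4} → 3.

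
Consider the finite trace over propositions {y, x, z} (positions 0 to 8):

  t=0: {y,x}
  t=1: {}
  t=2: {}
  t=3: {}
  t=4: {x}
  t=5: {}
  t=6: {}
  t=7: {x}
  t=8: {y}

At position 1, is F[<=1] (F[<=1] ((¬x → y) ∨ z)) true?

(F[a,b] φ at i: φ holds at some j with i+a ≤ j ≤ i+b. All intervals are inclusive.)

False

Check F[<=1] ((¬x → y) ∨ z) at each j in [1,2]:
  j=1: fails (none in [1,2])
  j=2: fails (none in [2,3])
No position in the window satisfies it → formula fails.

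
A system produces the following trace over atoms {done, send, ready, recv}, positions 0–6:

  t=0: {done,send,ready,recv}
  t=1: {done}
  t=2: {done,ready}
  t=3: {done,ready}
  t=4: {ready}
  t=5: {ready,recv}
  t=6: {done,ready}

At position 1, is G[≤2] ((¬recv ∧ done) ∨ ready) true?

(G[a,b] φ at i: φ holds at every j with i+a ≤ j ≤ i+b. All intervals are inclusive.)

Check ((¬recv ∧ done) ∨ ready) at every j in [1,3]:
  j=1: true
  j=2: true
  j=3: true
All positions satisfy it → formula holds.

Yes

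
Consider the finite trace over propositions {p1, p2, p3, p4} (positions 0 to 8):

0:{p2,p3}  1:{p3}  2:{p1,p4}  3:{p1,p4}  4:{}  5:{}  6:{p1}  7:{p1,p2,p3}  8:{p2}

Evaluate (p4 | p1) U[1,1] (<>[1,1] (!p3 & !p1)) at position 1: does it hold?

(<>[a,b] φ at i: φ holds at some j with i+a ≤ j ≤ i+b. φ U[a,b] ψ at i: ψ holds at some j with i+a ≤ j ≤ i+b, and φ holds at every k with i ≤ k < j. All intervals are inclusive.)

Need some j in [2,2] with <>[1,1] (!p3 & !p1), and (p4 | p1) at every k in [1,j-1].
  j=2: <>[1,1] (!p3 & !p1) — fails (none in [3,3]).
No j in the window works → until fails.

Does not hold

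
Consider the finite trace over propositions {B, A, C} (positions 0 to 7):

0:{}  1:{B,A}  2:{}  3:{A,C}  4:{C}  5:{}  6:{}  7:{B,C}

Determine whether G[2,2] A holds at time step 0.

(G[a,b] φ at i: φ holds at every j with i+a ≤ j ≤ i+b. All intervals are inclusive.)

No

Check A at every j in [2,2]:
  j=2: false
Fails at j=2 → formula fails.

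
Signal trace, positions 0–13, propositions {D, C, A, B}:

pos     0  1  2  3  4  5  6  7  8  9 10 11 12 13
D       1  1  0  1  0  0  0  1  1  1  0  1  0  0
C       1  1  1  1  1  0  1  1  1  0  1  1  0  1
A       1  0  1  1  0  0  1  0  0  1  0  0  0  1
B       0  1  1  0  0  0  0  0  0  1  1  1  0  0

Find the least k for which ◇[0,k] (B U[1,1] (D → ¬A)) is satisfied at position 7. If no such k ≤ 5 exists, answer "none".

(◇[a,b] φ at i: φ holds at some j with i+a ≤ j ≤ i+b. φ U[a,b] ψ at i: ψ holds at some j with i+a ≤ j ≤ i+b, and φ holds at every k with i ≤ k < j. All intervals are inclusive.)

2

Scan j = 7,8,… for (B U[1,1] (D → ¬A)):
  j=7: fails
  j=8: fails
  j=9: holds
First hit at j=9, so smallest k = 9-7 = 2.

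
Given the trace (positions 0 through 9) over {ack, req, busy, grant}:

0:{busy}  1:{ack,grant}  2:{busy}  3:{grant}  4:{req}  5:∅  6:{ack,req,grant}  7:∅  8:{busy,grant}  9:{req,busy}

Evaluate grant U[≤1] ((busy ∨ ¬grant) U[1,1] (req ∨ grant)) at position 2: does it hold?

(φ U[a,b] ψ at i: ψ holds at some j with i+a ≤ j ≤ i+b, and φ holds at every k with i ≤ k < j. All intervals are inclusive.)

Yes

Need some j in [2,3] with ((busy ∨ ¬grant) U[1,1] (req ∨ grant)), and grant at every k in [2,j-1].
  j=2: ((busy ∨ ¬grant) U[1,1] (req ∨ grant)) holds; no prefix to check → satisfied.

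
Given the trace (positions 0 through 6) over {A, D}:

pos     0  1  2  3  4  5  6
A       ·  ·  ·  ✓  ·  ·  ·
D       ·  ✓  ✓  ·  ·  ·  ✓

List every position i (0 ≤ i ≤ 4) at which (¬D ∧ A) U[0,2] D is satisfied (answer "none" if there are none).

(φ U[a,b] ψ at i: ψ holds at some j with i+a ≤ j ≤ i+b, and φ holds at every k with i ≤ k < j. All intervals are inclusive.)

Evaluate at each i in [0,4]:
  i=0: ✗ (lhs fails at k=0 before rhs at j=1)
  i=1: ✓ (rhs at j=1)
  i=2: ✓ (rhs at j=2)
  i=3: ✗ (no rhs in [3,5])
  i=4: ✗ (lhs fails at k=4 before rhs at j=6)

1, 2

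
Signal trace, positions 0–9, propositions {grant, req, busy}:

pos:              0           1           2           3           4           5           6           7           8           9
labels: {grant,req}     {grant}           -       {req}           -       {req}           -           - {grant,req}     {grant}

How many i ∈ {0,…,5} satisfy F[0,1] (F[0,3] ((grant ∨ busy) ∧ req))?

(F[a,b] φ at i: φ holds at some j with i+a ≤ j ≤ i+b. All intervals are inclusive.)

Evaluate at each i in [0,5]:
  i=0: ✓ (witness j=0)
  i=1: ✗ (none in [1,2])
  i=2: ✗ (none in [2,3])
  i=3: ✗ (none in [3,4])
  i=4: ✓ (witness j=5)
  i=5: ✓ (witness j=5)
Positions where it holds: {0, 4, 5} → 3.

3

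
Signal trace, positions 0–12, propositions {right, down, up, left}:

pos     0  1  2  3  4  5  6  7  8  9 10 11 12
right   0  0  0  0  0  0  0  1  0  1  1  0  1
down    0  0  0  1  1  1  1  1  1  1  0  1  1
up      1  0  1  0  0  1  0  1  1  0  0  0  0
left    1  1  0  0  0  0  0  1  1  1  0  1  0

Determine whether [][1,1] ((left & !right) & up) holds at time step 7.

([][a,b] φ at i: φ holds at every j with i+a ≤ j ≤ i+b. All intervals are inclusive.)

Check ((left & !right) & up) at every j in [8,8]:
  j=8: true
All positions satisfy it → formula holds.

Yes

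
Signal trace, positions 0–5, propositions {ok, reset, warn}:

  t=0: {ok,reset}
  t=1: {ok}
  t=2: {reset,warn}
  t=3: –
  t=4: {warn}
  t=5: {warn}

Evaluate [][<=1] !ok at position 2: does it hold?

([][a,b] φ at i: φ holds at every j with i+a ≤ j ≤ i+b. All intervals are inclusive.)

Yes

Check !ok at every j in [2,3]:
  j=2: true
  j=3: true
All positions satisfy it → formula holds.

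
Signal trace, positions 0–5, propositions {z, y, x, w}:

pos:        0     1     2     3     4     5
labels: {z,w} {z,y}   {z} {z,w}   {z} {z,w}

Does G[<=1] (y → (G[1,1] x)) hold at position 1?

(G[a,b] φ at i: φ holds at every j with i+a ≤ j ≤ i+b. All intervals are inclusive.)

Check (y → (G[1,1] x)) at every j in [1,2]:
  j=1: antecedent true; consequent fails at 2 → ✗
  j=2: antecedent false → ✓
Fails at j=1 → formula fails.

Does not hold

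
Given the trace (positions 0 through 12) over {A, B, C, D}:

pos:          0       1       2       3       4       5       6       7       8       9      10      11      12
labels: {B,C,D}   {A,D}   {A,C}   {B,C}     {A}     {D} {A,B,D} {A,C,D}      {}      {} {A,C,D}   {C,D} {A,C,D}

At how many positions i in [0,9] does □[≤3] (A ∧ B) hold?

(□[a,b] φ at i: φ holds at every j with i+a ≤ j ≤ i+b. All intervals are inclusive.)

Evaluate at each i in [0,9]:
  i=0: ✗ (fails at j=0)
  i=1: ✗ (fails at j=1)
  i=2: ✗ (fails at j=2)
  i=3: ✗ (fails at j=3)
  i=4: ✗ (fails at j=4)
  i=5: ✗ (fails at j=5)
  i=6: ✗ (fails at j=7)
  i=7: ✗ (fails at j=7)
  i=8: ✗ (fails at j=8)
  i=9: ✗ (fails at j=9)
Positions where it holds: {} → 0.

0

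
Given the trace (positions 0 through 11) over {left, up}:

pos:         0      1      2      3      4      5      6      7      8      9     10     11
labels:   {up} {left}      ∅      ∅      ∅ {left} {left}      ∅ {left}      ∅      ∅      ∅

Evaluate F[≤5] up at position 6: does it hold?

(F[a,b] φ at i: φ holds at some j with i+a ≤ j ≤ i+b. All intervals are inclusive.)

No

Check up at each j in [6,11]:
  j=6: false
  j=7: false
  j=8: false
  j=9: false
  j=10: false
  j=11: false
No position in the window satisfies it → formula fails.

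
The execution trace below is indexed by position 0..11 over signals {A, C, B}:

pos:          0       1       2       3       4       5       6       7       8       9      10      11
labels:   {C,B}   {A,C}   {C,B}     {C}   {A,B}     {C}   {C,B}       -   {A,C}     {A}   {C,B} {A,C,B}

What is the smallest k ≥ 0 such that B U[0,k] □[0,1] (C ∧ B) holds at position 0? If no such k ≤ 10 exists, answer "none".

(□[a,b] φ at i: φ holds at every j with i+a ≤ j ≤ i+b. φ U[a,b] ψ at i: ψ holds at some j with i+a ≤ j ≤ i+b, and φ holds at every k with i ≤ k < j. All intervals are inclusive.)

none

Need earliest j ≥ 0 with □[0,1] (C ∧ B), and B at every k in [0,j-1].
  j=0: rhs fails.
  j=1: rhs fails.
  j=2: rhs fails.
  j=3: rhs fails.
  j=4: rhs fails.
  j=5: rhs fails.
  j=6: rhs fails.
  j=7: rhs fails.
  j=8: rhs fails.
  j=9: rhs fails.
  j=10: rhs holds but lhs fails at k=1.
No witness within the range → none.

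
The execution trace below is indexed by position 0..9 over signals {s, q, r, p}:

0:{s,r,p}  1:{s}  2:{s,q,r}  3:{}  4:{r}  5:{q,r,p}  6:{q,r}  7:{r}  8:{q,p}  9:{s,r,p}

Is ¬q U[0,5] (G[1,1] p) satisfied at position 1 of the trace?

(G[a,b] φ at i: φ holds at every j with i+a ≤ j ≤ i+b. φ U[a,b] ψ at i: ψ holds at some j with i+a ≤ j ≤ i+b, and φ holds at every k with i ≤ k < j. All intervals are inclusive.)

Does not hold

Need some j in [1,6] with G[1,1] p, and ¬q at every k in [1,j-1].
  j=1: G[1,1] p — fails at 2.
  j=2: G[1,1] p — fails at 3.
  j=3: G[1,1] p — fails at 4.
  j=4: G[1,1] p holds, but ¬q fails at k=2 → not this j.
  j=5: G[1,1] p — fails at 6.
  j=6: G[1,1] p — fails at 7.
No j in the window works → until fails.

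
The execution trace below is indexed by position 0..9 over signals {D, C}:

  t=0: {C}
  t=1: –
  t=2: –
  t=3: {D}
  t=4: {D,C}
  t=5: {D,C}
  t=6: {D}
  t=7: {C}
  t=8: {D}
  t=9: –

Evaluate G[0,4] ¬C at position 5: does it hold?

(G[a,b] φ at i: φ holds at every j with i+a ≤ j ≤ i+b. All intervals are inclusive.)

Check ¬C at every j in [5,9]:
  j=5: false
  j=6: true
  j=7: false
  j=8: true
  j=9: true
Fails at j=5 → formula fails.

False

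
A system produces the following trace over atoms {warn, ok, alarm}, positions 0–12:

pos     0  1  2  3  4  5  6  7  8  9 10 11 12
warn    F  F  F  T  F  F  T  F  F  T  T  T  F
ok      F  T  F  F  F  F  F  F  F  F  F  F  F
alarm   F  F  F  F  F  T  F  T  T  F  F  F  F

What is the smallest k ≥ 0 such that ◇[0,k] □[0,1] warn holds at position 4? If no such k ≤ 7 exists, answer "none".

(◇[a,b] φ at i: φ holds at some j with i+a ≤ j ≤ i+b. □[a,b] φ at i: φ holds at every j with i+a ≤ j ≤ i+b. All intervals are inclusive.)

Scan j = 4,5,… for □[0,1] warn:
  j=4: fails
  j=5: fails
  j=6: fails
  j=7: fails
  j=8: fails
  j=9: holds
First hit at j=9, so smallest k = 9-4 = 5.

5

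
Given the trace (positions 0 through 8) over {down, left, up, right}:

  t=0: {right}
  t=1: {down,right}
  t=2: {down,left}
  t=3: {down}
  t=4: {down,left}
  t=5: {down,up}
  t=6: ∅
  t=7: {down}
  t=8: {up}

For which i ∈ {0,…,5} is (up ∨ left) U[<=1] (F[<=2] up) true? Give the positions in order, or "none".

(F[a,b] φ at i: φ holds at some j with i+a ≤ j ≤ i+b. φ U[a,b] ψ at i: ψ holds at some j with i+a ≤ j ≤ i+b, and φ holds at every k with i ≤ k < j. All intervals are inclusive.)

Evaluate at each i in [0,5]:
  i=0: ✗ (no rhs in [0,1])
  i=1: ✗ (no rhs in [1,2])
  i=2: ✓ (rhs at j=3; lhs holds on [2,2])
  i=3: ✓ (rhs at j=3)
  i=4: ✓ (rhs at j=4)
  i=5: ✓ (rhs at j=5)

2, 3, 4, 5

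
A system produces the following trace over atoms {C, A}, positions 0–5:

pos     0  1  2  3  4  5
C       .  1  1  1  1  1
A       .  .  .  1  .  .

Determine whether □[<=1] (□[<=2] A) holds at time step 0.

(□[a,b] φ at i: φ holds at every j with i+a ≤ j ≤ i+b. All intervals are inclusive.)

Check □[<=2] A at every j in [0,1]:
  j=0: fails at 0
  j=1: fails at 1
Fails at j=0 → formula fails.

Does not hold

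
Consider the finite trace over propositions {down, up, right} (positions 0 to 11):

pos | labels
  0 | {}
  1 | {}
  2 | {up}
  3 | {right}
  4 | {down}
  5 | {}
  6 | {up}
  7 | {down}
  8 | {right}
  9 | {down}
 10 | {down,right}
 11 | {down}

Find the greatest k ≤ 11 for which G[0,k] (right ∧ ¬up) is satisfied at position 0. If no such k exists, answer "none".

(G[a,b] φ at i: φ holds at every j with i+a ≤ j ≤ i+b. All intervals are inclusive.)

(right ∧ ¬up) must hold from j=0 onward; find where it first fails.
  j=0: fails → no k works.

none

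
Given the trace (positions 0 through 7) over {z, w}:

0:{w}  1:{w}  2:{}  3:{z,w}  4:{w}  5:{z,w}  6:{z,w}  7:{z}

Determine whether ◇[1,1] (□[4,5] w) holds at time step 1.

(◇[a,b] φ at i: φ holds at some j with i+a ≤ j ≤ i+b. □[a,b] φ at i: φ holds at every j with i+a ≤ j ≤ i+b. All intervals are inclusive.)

Does not hold

Check □[4,5] w at each j in [2,2]:
  j=2: fails at 7
No position in the window satisfies it → formula fails.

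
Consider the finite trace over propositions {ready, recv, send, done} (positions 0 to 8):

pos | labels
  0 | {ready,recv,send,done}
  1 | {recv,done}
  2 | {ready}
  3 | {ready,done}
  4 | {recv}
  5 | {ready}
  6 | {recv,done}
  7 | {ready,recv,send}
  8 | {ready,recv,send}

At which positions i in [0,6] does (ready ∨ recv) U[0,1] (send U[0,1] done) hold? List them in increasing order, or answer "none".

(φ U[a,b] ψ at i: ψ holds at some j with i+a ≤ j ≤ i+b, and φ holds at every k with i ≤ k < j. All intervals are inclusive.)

Evaluate at each i in [0,6]:
  i=0: ✓ (rhs at j=0)
  i=1: ✓ (rhs at j=1)
  i=2: ✓ (rhs at j=3; lhs holds on [2,2])
  i=3: ✓ (rhs at j=3)
  i=4: ✗ (no rhs in [4,5])
  i=5: ✓ (rhs at j=6; lhs holds on [5,5])
  i=6: ✓ (rhs at j=6)

0, 1, 2, 3, 5, 6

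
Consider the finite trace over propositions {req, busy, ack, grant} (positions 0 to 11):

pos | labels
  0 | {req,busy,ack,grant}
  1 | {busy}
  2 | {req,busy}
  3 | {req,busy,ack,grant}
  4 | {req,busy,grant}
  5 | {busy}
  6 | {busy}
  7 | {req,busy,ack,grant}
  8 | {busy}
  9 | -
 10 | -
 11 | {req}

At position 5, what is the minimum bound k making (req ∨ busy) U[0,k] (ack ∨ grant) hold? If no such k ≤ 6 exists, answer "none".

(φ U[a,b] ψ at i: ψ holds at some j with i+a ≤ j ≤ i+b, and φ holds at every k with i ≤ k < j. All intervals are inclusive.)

2

Need earliest j ≥ 5 with (ack ∨ grant), and (req ∨ busy) at every k in [5,j-1].
  j=5: rhs fails.
  j=6: rhs fails.
  j=7: rhs holds; lhs holds on [5,6]. k = 2.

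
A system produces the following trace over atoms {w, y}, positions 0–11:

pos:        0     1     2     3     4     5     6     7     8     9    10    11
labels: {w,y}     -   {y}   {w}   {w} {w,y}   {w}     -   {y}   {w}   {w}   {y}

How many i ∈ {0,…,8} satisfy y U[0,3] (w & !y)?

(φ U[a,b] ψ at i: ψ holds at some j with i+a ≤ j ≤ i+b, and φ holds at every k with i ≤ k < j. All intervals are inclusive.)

Evaluate at each i in [0,8]:
  i=0: ✗ (lhs fails at k=1 before rhs at j=3)
  i=1: ✗ (lhs fails at k=1 before rhs at j=3)
  i=2: ✓ (rhs at j=3; lhs holds on [2,2])
  i=3: ✓ (rhs at j=3)
  i=4: ✓ (rhs at j=4)
  i=5: ✓ (rhs at j=6; lhs holds on [5,5])
  i=6: ✓ (rhs at j=6)
  i=7: ✗ (lhs fails at k=7 before rhs at j=9)
  i=8: ✓ (rhs at j=9; lhs holds on [8,8])
Positions where it holds: {2, 3, 4, 5, 6, 8} → 6.

6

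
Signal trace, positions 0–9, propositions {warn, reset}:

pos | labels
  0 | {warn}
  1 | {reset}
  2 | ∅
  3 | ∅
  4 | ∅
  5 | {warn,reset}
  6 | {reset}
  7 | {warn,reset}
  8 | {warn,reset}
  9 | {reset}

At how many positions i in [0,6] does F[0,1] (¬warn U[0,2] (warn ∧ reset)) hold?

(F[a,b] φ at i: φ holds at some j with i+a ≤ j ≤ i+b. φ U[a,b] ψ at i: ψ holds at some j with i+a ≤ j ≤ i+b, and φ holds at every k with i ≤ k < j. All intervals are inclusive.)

Evaluate at each i in [0,6]:
  i=0: ✗ (none in [0,1])
  i=1: ✗ (none in [1,2])
  i=2: ✓ (witness j=3)
  i=3: ✓ (witness j=3)
  i=4: ✓ (witness j=4)
  i=5: ✓ (witness j=5)
  i=6: ✓ (witness j=6)
Positions where it holds: {2, 3, 4, 5, 6} → 5.

5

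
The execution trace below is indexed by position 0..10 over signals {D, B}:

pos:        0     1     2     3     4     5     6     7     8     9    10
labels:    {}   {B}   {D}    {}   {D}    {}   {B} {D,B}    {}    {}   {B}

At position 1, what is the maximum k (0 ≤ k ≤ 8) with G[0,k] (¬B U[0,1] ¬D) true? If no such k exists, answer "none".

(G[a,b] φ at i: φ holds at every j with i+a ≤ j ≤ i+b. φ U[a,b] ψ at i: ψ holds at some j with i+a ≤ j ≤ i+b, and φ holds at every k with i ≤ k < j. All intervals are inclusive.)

5

(¬B U[0,1] ¬D) must hold from j=1 onward; find where it first fails.
  j=1: holds
  j=2: holds
  j=3: holds
  j=4: holds
  j=5: holds
  j=6: holds
  j=7: fails
Holds on [1,6], so largest k = 5.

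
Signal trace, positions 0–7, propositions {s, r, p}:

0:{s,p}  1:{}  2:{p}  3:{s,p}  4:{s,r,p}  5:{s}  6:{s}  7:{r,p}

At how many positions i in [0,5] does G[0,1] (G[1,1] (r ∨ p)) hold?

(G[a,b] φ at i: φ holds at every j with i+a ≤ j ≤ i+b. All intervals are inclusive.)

2

Evaluate at each i in [0,5]:
  i=0: ✗ (fails at j=0)
  i=1: ✓ (all of [1,2])
  i=2: ✓ (all of [2,3])
  i=3: ✗ (fails at j=4)
  i=4: ✗ (fails at j=4)
  i=5: ✗ (fails at j=5)
Positions where it holds: {1, 2} → 2.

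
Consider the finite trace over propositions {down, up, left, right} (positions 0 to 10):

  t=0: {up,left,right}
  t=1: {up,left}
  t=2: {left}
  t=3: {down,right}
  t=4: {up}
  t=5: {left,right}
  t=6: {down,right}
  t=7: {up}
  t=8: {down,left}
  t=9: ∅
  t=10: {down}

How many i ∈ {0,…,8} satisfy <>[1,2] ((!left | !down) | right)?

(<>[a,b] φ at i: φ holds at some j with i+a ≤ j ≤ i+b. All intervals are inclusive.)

9

Evaluate at each i in [0,8]:
  i=0: ✓ (witness j=1)
  i=1: ✓ (witness j=2)
  i=2: ✓ (witness j=3)
  i=3: ✓ (witness j=4)
  i=4: ✓ (witness j=5)
  i=5: ✓ (witness j=6)
  i=6: ✓ (witness j=7)
  i=7: ✓ (witness j=9)
  i=8: ✓ (witness j=9)
Positions where it holds: {0, 1, 2, 3, 4, 5, 6, 7, 8} → 9.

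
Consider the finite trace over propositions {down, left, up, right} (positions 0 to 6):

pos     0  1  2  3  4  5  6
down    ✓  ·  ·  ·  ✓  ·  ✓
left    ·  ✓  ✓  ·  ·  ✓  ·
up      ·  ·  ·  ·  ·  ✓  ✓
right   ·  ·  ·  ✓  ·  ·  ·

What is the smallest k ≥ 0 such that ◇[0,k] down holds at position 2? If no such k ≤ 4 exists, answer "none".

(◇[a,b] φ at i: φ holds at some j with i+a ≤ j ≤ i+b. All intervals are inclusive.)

Scan j = 2,3,… for down:
  j=2: fails
  j=3: fails
  j=4: holds
First hit at j=4, so smallest k = 4-2 = 2.

2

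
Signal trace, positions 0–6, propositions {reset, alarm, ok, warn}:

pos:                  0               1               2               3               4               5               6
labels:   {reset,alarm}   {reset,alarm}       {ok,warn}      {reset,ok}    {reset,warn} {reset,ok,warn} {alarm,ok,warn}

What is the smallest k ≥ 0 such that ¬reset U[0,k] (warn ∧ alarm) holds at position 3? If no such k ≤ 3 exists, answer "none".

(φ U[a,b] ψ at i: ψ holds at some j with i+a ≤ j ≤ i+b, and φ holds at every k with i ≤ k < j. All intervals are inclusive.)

Need earliest j ≥ 3 with (warn ∧ alarm), and ¬reset at every k in [3,j-1].
  j=3: rhs fails.
  j=4: rhs fails.
  j=5: rhs fails.
  j=6: rhs holds but lhs fails at k=3.
No witness within the range → none.

none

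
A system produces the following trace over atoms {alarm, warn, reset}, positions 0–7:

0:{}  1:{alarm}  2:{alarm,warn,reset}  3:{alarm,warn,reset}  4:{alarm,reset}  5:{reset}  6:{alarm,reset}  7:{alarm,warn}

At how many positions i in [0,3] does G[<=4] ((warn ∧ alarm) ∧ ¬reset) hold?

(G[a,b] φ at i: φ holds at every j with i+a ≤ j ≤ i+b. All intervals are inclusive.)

0

Evaluate at each i in [0,3]:
  i=0: ✗ (fails at j=0)
  i=1: ✗ (fails at j=1)
  i=2: ✗ (fails at j=2)
  i=3: ✗ (fails at j=3)
Positions where it holds: {} → 0.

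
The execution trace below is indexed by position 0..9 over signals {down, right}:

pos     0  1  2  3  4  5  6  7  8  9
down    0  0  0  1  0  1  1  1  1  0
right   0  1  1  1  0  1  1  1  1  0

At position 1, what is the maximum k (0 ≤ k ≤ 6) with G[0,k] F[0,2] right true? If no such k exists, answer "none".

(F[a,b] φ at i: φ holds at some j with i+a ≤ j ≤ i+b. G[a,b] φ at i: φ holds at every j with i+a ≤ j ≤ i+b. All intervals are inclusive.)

F[0,2] right must hold from j=1 onward; find where it first fails.
  j=1: holds
  j=2: holds
  j=3: holds
  j=4: holds
  j=5: holds
  j=6: holds
  j=7: holds
Holds through j=7; largest k = 6.

6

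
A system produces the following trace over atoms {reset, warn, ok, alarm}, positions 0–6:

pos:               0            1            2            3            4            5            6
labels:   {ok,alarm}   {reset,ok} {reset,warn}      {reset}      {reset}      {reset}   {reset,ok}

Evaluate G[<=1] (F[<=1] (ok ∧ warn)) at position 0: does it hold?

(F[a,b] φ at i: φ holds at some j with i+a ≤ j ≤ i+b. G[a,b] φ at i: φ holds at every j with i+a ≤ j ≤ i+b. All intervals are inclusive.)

Check F[<=1] (ok ∧ warn) at every j in [0,1]:
  j=0: fails (none in [0,1])
  j=1: fails (none in [1,2])
Fails at j=0 → formula fails.

Does not hold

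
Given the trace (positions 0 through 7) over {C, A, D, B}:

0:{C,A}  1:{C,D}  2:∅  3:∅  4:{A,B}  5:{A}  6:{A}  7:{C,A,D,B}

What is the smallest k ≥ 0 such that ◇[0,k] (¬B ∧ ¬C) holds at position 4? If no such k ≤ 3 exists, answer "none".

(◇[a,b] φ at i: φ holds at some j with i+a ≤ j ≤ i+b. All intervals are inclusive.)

Scan j = 4,5,… for (¬B ∧ ¬C):
  j=4: fails
  j=5: holds
First hit at j=5, so smallest k = 5-4 = 1.

1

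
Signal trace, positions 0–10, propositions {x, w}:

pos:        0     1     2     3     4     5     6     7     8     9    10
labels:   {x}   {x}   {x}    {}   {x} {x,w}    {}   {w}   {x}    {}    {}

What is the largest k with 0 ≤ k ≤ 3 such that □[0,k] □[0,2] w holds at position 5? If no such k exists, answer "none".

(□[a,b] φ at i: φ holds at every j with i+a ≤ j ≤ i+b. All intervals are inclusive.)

none

□[0,2] w must hold from j=5 onward; find where it first fails.
  j=5: fails → no k works.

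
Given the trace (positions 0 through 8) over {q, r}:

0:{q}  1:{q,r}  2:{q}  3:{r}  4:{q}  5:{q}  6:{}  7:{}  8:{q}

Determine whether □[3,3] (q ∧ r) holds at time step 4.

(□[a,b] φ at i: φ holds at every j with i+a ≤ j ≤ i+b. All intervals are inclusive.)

Does not hold

Check (q ∧ r) at every j in [7,7]:
  j=7: false
Fails at j=7 → formula fails.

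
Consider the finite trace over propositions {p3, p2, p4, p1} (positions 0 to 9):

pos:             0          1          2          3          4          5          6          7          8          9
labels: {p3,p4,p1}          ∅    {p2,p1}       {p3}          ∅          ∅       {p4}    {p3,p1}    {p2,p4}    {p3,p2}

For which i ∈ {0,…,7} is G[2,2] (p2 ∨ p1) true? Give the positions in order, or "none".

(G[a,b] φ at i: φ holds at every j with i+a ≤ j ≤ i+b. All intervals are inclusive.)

Evaluate at each i in [0,7]:
  i=0: ✓ (all of [2,2])
  i=1: ✗ (fails at j=3)
  i=2: ✗ (fails at j=4)
  i=3: ✗ (fails at j=5)
  i=4: ✗ (fails at j=6)
  i=5: ✓ (all of [7,7])
  i=6: ✓ (all of [8,8])
  i=7: ✓ (all of [9,9])

0, 5, 6, 7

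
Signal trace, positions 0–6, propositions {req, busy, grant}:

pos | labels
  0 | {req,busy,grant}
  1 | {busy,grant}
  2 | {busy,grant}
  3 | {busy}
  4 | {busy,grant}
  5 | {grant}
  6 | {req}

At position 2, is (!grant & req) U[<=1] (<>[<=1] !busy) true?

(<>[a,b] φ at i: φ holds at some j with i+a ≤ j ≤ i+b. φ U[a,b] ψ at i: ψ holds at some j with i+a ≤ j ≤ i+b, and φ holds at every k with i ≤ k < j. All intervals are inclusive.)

Need some j in [2,3] with <>[<=1] !busy, and (!grant & req) at every k in [2,j-1].
  j=2: <>[<=1] !busy — fails (none in [2,3]).
  j=3: <>[<=1] !busy — fails (none in [3,4]).
No j in the window works → until fails.

False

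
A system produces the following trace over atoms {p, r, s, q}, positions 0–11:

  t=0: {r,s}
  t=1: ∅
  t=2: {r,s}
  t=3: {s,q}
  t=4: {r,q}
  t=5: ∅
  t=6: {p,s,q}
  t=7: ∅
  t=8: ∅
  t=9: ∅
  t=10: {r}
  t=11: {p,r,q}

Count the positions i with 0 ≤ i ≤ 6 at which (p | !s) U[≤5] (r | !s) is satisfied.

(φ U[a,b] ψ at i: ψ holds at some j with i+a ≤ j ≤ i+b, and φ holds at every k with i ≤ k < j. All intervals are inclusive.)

Evaluate at each i in [0,6]:
  i=0: ✓ (rhs at j=0)
  i=1: ✓ (rhs at j=1)
  i=2: ✓ (rhs at j=2)
  i=3: ✗ (lhs fails at k=3 before rhs at j=4)
  i=4: ✓ (rhs at j=4)
  i=5: ✓ (rhs at j=5)
  i=6: ✓ (rhs at j=7; lhs holds on [6,6])
Positions where it holds: {0, 1, 2, 4, 5, 6} → 6.

6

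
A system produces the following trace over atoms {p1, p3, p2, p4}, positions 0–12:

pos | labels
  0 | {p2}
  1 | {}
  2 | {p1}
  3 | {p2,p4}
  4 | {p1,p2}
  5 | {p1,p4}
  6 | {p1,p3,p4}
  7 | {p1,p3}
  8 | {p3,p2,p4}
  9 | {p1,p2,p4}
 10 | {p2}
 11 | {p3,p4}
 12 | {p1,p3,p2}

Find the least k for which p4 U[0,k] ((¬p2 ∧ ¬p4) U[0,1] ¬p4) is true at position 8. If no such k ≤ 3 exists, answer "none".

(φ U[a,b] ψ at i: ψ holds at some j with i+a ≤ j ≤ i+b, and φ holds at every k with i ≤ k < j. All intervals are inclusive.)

Need earliest j ≥ 8 with ((¬p2 ∧ ¬p4) U[0,1] ¬p4), and p4 at every k in [8,j-1].
  j=8: rhs fails.
  j=9: rhs fails.
  j=10: rhs holds; lhs holds on [8,9]. k = 2.

2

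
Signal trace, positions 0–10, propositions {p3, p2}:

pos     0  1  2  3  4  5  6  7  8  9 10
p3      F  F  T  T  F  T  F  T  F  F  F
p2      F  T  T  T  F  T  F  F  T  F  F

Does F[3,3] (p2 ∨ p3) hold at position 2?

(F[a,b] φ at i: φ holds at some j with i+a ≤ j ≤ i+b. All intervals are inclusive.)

Holds

Check (p2 ∨ p3) at each j in [5,5]:
  j=5: true
Found at j=5 → formula holds.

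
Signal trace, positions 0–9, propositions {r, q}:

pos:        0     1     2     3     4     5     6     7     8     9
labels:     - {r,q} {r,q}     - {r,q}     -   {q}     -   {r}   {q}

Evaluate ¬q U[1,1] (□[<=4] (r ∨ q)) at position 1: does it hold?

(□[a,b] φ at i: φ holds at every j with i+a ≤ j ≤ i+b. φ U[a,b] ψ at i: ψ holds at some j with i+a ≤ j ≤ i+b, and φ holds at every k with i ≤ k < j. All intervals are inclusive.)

Does not hold

Need some j in [2,2] with □[<=4] (r ∨ q), and ¬q at every k in [1,j-1].
  j=2: □[<=4] (r ∨ q) — fails at 3.
No j in the window works → until fails.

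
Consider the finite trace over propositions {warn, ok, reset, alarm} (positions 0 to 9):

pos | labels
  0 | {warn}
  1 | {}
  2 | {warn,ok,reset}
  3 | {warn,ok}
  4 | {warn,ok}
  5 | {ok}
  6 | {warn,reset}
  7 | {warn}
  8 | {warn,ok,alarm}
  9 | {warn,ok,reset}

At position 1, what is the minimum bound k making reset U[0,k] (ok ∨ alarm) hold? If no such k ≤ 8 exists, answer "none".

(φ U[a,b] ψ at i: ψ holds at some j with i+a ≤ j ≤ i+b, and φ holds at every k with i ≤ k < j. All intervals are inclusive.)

Need earliest j ≥ 1 with (ok ∨ alarm), and reset at every k in [1,j-1].
  j=1: rhs fails.
  j=2: rhs holds but lhs fails at k=1.
  j=3: rhs holds but lhs fails at k=1.
  j=4: rhs holds but lhs fails at k=1.
  j=5: rhs holds but lhs fails at k=1.
  j=6: rhs fails.
  j=7: rhs fails.
  j=8: rhs holds but lhs fails at k=1.
  j=9: rhs holds but lhs fails at k=1.
No witness within the range → none.

none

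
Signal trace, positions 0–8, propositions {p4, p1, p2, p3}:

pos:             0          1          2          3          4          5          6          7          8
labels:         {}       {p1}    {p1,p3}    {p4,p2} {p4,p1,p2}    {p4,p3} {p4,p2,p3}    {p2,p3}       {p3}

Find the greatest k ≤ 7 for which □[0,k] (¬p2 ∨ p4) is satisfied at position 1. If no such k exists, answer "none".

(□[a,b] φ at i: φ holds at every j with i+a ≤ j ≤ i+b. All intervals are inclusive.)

5

(¬p2 ∨ p4) must hold from j=1 onward; find where it first fails.
  j=1: holds
  j=2: holds
  j=3: holds
  j=4: holds
  j=5: holds
  j=6: holds
  j=7: fails
Holds on [1,6], so largest k = 5.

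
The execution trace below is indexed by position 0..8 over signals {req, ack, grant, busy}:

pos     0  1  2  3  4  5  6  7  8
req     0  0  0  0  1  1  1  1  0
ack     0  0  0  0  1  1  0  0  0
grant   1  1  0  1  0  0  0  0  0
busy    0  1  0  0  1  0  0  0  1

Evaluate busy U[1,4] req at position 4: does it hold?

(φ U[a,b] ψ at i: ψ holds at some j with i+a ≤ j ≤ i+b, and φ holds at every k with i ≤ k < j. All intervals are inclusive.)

Yes

Need some j in [5,8] with req, and busy at every k in [4,j-1].
  j=5: req holds; busy holds at every k in [4,4] → satisfied.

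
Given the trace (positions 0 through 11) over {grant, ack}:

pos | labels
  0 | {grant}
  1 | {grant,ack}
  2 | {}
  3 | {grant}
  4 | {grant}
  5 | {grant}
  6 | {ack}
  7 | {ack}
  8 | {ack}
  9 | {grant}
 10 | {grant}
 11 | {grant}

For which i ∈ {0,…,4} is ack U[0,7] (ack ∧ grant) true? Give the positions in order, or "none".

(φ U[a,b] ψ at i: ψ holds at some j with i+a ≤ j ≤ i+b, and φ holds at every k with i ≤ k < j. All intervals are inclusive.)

Evaluate at each i in [0,4]:
  i=0: ✗ (lhs fails at k=0 before rhs at j=1)
  i=1: ✓ (rhs at j=1)
  i=2: ✗ (no rhs in [2,9])
  i=3: ✗ (no rhs in [3,10])
  i=4: ✗ (no rhs in [4,11])

1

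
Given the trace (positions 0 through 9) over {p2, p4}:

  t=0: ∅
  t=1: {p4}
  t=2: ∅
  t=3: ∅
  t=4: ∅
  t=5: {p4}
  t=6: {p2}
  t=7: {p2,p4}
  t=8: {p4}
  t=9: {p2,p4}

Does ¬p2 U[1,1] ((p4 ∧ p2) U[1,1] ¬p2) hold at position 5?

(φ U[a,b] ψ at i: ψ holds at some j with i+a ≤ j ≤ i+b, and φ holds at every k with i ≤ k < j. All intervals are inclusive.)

No

Need some j in [6,6] with ((p4 ∧ p2) U[1,1] ¬p2), and ¬p2 at every k in [5,j-1].
  j=6: ((p4 ∧ p2) U[1,1] ¬p2) — fails.
No j in the window works → until fails.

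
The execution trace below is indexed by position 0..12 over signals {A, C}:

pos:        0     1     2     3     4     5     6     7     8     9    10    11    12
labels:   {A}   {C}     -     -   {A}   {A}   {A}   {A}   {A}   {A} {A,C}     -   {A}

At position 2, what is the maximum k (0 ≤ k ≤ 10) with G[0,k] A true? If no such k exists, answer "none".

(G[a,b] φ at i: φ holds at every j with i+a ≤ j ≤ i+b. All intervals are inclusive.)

A must hold from j=2 onward; find where it first fails.
  j=2: fails → no k works.

none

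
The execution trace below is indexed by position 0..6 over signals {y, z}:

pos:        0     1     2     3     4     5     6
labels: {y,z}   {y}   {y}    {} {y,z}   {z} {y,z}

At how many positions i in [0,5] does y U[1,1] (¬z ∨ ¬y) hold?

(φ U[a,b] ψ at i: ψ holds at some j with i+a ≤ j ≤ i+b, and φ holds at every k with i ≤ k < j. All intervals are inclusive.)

Evaluate at each i in [0,5]:
  i=0: ✓ (rhs at j=1; lhs holds on [0,0])
  i=1: ✓ (rhs at j=2; lhs holds on [1,1])
  i=2: ✓ (rhs at j=3; lhs holds on [2,2])
  i=3: ✗ (no rhs in [4,4])
  i=4: ✓ (rhs at j=5; lhs holds on [4,4])
  i=5: ✗ (no rhs in [6,6])
Positions where it holds: {0, 1, 2, 4} → 4.

4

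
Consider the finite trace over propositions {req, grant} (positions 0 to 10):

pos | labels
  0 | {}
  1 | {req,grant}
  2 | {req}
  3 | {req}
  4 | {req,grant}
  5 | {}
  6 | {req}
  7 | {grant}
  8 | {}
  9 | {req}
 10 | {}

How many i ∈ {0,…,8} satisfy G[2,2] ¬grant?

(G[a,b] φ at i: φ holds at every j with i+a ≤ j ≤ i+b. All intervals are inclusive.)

7

Evaluate at each i in [0,8]:
  i=0: ✓ (all of [2,2])
  i=1: ✓ (all of [3,3])
  i=2: ✗ (fails at j=4)
  i=3: ✓ (all of [5,5])
  i=4: ✓ (all of [6,6])
  i=5: ✗ (fails at j=7)
  i=6: ✓ (all of [8,8])
  i=7: ✓ (all of [9,9])
  i=8: ✓ (all of [10,10])
Positions where it holds: {0, 1, 3, 4, 6, 7, 8} → 7.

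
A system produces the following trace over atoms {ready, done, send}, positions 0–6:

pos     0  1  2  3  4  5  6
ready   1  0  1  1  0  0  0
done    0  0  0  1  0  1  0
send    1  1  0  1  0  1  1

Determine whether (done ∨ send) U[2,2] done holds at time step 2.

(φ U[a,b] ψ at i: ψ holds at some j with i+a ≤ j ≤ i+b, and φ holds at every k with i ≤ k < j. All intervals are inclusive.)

Need some j in [4,4] with done, and (done ∨ send) at every k in [2,j-1].
  j=4: done false.
No j in the window works → until fails.

Does not hold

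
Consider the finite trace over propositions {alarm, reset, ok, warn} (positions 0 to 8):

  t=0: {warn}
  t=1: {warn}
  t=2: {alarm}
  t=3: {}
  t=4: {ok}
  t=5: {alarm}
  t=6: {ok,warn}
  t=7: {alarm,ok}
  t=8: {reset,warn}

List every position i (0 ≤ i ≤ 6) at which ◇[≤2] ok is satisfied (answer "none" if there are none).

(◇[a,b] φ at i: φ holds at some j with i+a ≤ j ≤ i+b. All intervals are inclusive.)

2, 3, 4, 5, 6

Evaluate at each i in [0,6]:
  i=0: ✗ (none in [0,2])
  i=1: ✗ (none in [1,3])
  i=2: ✓ (witness j=4)
  i=3: ✓ (witness j=4)
  i=4: ✓ (witness j=4)
  i=5: ✓ (witness j=6)
  i=6: ✓ (witness j=6)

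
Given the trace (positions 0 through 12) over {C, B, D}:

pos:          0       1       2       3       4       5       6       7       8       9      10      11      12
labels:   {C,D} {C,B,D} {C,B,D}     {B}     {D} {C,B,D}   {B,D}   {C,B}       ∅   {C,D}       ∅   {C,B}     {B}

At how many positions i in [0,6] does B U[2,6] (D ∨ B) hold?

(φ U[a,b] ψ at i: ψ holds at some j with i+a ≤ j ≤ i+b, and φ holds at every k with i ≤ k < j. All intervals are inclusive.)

Evaluate at each i in [0,6]:
  i=0: ✗ (lhs fails at k=0 before rhs at j=2)
  i=1: ✓ (rhs at j=3; lhs holds on [1,2])
  i=2: ✓ (rhs at j=4; lhs holds on [2,3])
  i=3: ✗ (lhs fails at k=4 before rhs at j=5)
  i=4: ✗ (lhs fails at k=4 before rhs at j=6)
  i=5: ✓ (rhs at j=7; lhs holds on [5,6])
  i=6: ✗ (lhs fails at k=8 before rhs at j=9)
Positions where it holds: {1, 2, 5} → 3.

3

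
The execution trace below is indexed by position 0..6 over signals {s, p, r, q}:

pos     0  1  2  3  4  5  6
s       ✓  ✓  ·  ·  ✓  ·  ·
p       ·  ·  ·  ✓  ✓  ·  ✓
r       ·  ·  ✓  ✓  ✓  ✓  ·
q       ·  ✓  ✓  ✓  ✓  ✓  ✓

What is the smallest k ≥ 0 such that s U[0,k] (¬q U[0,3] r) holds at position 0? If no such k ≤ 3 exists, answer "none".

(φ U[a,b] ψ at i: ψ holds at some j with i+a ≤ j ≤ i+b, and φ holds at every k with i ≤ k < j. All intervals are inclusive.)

2

Need earliest j ≥ 0 with (¬q U[0,3] r), and s at every k in [0,j-1].
  j=0: rhs fails.
  j=1: rhs fails.
  j=2: rhs holds; lhs holds on [0,1]. k = 2.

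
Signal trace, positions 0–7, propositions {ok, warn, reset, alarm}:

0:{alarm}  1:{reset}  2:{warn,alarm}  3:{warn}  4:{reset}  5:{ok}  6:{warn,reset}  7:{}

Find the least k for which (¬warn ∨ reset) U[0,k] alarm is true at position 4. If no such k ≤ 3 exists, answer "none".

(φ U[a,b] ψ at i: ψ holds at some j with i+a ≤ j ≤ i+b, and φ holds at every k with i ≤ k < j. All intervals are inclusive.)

none

Need earliest j ≥ 4 with alarm, and (¬warn ∨ reset) at every k in [4,j-1].
  j=4: rhs fails.
  j=5: rhs fails.
  j=6: rhs fails.
  j=7: rhs fails.
No witness within the range → none.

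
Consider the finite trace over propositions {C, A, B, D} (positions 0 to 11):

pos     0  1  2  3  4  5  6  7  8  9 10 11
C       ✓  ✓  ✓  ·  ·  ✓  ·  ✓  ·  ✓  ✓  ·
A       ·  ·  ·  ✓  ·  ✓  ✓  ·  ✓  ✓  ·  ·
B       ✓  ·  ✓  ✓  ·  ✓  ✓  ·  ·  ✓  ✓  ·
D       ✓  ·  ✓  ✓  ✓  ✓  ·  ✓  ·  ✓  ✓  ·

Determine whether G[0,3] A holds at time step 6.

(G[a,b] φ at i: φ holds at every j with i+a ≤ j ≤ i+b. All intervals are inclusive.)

Does not hold

Check A at every j in [6,9]:
  j=6: true
  j=7: false
  j=8: true
  j=9: true
Fails at j=7 → formula fails.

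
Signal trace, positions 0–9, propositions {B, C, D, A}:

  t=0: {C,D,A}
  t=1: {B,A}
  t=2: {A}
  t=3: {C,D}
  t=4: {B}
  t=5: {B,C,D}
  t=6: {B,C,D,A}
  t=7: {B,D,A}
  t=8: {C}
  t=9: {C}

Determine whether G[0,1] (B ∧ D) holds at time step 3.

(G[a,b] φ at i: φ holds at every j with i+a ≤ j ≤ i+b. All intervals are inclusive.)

No

Check (B ∧ D) at every j in [3,4]:
  j=3: false
  j=4: false
Fails at j=3 → formula fails.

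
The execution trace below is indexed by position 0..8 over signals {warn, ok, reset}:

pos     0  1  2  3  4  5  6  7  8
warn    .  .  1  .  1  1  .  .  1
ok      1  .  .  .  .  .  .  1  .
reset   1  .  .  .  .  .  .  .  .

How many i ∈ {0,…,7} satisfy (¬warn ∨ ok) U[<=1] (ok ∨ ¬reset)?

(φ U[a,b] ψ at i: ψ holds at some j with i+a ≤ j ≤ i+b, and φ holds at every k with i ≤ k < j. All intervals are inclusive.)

8

Evaluate at each i in [0,7]:
  i=0: ✓ (rhs at j=0)
  i=1: ✓ (rhs at j=1)
  i=2: ✓ (rhs at j=2)
  i=3: ✓ (rhs at j=3)
  i=4: ✓ (rhs at j=4)
  i=5: ✓ (rhs at j=5)
  i=6: ✓ (rhs at j=6)
  i=7: ✓ (rhs at j=7)
Positions where it holds: {0, 1, 2, 3, 4, 5, 6, 7} → 8.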